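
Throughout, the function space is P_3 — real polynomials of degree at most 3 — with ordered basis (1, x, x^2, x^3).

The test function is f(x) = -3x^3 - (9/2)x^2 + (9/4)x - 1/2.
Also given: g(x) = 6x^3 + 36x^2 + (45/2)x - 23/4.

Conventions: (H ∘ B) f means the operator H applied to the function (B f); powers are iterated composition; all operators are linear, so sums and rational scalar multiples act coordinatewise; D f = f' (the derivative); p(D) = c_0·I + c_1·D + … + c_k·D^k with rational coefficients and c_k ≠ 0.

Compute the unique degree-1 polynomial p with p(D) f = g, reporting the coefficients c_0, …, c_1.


p(D) = -2·I − 3·D, i.e. c_0 = -2, c_1 = -3

D^0 f = -3x^3 - (9/2)x^2 + (9/4)x - 1/2
D^1 f = -9x^2 - 9x + 9/4
matching coefficients of g against c_0 f + c_1 Df + … from the top degree down determines the c_i
solution: c_0 = -2, c_1 = -3


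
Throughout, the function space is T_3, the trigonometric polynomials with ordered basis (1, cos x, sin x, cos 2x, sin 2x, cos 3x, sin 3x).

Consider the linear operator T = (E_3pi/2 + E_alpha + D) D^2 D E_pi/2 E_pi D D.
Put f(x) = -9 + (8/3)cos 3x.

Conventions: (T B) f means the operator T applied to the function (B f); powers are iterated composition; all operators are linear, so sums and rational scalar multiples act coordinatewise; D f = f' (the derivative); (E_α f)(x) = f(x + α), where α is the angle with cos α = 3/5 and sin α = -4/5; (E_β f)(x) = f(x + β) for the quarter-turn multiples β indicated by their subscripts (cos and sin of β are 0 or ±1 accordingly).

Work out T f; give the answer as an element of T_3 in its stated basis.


D f = -8sin 3x
D D f = -24cos 3x
E_pi D D f = 24cos 3x
E_pi/2 E_pi D D f = 24sin 3x
D (E_pi/2 E_pi D) D f = 72cos 3x
D D (E_pi/2 E_pi D) D f = -216sin 3x
D D D (E_pi/2 E_pi D) D f = -648cos 3x
E_3pi/2 (D^2 D E_pi/2 E_pi D) D f = 648sin 3x
E_alpha (D^2 D E_pi/2 E_pi D) D f = (75816/125)cos 3x - (28512/125)sin 3x
D (D^2 D E_pi/2 E_pi D) D f = 1944sin 3x
(E_3pi/2 + E_alpha + D) (D^2 D E_pi/2 E_pi D) D f = (75816/125)cos 3x + (295488/125)sin 3x

g(x) = (75816/125)cos 3x + (295488/125)sin 3x


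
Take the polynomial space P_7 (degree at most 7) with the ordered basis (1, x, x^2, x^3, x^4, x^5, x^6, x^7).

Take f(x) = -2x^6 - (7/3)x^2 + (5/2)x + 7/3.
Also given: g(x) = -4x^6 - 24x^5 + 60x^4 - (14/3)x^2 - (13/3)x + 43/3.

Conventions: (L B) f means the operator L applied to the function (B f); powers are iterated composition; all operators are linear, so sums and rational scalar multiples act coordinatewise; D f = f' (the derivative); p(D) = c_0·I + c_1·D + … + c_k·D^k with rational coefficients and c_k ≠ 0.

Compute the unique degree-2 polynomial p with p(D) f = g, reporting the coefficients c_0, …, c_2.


D^0 f = -2x^6 - (7/3)x^2 + (5/2)x + 7/3
D^1 f = -12x^5 - (14/3)x + 5/2
D^2 f = -60x^4 - 14/3
matching coefficients of g against c_0 f + c_1 Df + … from the top degree down determines the c_i
solution: c_0 = 2, c_1 = 2, c_2 = -1

c_0 = 2, c_1 = 2, c_2 = -1


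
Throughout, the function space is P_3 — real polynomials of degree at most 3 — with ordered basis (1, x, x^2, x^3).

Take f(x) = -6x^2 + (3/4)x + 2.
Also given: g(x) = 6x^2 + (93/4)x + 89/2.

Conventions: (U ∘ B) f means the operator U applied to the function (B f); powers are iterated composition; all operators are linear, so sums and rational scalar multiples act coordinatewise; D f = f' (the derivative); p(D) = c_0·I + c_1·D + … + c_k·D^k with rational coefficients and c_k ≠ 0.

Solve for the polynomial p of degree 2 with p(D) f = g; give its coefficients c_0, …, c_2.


c_0 = -1, c_1 = -2, c_2 = -4

D^0 f = -6x^2 + (3/4)x + 2
D^1 f = -12x + 3/4
D^2 f = -12
matching coefficients of g against c_0 f + c_1 Df + … from the top degree down determines the c_i
solution: c_0 = -1, c_1 = -2, c_2 = -4


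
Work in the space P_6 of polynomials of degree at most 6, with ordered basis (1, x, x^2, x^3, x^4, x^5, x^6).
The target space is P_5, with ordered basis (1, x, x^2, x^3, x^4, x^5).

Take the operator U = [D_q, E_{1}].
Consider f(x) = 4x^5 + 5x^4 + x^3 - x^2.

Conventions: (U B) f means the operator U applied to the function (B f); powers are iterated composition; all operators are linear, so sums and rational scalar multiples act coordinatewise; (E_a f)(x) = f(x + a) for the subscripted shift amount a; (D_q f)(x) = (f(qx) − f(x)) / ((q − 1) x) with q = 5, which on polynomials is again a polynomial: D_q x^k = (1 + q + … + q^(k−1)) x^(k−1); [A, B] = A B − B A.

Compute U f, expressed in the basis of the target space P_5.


g(x) = -9376x^3 - 19224x^2 - 14460x - 3888

E_{1} f = 4x^5 + 25x^4 + 61x^3 + 72x^2 + 41x + 9
D_q E_{1} f = 3124x^4 + 3900x^3 + 1891x^2 + 432x + 41
D_q f = 3124x^4 + 780x^3 + 31x^2 - 6x
E_{1} D_q f = 3124x^4 + 13276x^3 + 21115x^2 + 14892x + 3929
[D_q, E_{1}] f = -9376x^3 - 19224x^2 - 14460x - 3888


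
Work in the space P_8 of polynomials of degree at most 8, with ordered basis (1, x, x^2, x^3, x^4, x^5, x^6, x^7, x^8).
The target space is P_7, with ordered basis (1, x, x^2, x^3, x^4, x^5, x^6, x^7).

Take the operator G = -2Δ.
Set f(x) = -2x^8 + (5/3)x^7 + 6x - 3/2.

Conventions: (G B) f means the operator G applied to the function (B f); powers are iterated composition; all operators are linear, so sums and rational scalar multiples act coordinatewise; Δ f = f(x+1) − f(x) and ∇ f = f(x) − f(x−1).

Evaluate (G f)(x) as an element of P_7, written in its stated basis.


g(x) = 32x^7 + (266/3)x^6 + 154x^5 + (490/3)x^4 + (322/3)x^3 + 42x^2 + (26/3)x - 34/3

Δ f = -16x^7 - (133/3)x^6 - 77x^5 - (245/3)x^4 - (161/3)x^3 - 21x^2 - (13/3)x + 17/3
(-2Δ) f = 32x^7 + (266/3)x^6 + 154x^5 + (490/3)x^4 + (322/3)x^3 + 42x^2 + (26/3)x - 34/3


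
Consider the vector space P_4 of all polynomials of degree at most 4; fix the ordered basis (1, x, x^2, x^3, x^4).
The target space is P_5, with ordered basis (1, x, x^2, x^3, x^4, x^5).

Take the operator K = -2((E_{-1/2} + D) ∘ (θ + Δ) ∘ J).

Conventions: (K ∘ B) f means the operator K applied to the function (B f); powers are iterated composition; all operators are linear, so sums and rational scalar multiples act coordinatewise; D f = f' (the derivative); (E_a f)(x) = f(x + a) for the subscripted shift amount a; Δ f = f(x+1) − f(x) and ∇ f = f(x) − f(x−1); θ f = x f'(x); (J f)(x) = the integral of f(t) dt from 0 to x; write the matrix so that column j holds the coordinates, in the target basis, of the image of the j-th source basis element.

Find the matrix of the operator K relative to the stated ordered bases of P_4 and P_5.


the matrix is [[-3, -5/2, -23/12, -17/8, -157/80]; [-2, -4, -11/2, -11/2, -69/8]; [0, -2, -5, -9, -21/2]; [0, 0, -2, -6, -13]; [0, 0, 0, -2, -7]; [0, 0, 0, 0, -2]] (rows listed top to bottom)

image of 1: -2x - 3
image of x: -2x^2 - 4x - 5/2
image of x^2: -2x^3 - 5x^2 - (11/2)x - 23/12
image of x^3: -2x^4 - 6x^3 - 9x^2 - (11/2)x - 17/8
image of x^4: -2x^5 - 7x^4 - 13x^3 - (21/2)x^2 - (69/8)x - 157/80
each image's coordinates form column j of the matrix


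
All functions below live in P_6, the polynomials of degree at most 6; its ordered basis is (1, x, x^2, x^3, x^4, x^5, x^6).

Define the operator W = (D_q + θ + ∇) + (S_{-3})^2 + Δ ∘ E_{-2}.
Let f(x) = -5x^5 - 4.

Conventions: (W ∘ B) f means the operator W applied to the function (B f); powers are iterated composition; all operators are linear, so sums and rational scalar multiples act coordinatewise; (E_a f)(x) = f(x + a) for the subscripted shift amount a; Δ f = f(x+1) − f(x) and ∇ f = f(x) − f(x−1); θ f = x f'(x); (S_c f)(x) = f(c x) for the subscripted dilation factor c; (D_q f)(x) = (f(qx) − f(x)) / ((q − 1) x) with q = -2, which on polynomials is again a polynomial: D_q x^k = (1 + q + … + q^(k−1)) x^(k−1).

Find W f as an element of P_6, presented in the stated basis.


D_q f = -55x^4
θ f = -25x^5
∇ f = -25x^4 + 50x^3 - 50x^2 + 25x - 5
(D_q + θ + ∇) f = -25x^5 - 80x^4 + 50x^3 - 50x^2 + 25x - 5
S_{-3} f = 1215x^5 - 4
S_{-3} S_{-3} f = -295245x^5 - 4
E_{-2} f = -5x^5 + 50x^4 - 200x^3 + 400x^2 - 400x + 156
Δ E_{-2} f = -25x^4 + 150x^3 - 350x^2 + 375x - 155
((D_q + θ + ∇) + (S_{-3})^2 + Δ ∘ E_{-2}) f = -295270x^5 - 105x^4 + 200x^3 - 400x^2 + 400x - 164

g(x) = -295270x^5 - 105x^4 + 200x^3 - 400x^2 + 400x - 164


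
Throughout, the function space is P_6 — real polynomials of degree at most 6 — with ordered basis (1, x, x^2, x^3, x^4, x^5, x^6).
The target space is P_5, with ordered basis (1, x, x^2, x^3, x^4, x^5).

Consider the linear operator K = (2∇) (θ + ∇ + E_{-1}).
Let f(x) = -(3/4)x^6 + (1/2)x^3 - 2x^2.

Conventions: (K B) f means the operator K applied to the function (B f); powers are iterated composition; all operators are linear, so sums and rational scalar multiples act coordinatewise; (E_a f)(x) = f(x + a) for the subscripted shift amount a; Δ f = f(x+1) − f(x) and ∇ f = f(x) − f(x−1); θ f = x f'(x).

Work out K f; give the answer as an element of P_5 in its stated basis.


θ f = -(9/2)x^6 + (3/2)x^3 - 4x^2
∇ f = -(9/2)x^5 + (45/4)x^4 - 15x^3 + (51/4)x^2 - 10x + 13/4
E_{-1} f = -(3/4)x^6 + (9/2)x^5 - (45/4)x^4 + (31/2)x^3 - (59/4)x^2 + 10x - 13/4
(θ + ∇ + E_{-1}) f = -(21/4)x^6 + 2x^3 - 6x^2
∇ (θ + ∇ + E_{-1}) f = -(63/2)x^5 + (315/4)x^4 - 105x^3 + (339/4)x^2 - (99/2)x + 53/4
(2∇) (θ + ∇ + E_{-1}) f = -63x^5 + (315/2)x^4 - 210x^3 + (339/2)x^2 - 99x + 53/2

g(x) = -63x^5 + (315/2)x^4 - 210x^3 + (339/2)x^2 - 99x + 53/2


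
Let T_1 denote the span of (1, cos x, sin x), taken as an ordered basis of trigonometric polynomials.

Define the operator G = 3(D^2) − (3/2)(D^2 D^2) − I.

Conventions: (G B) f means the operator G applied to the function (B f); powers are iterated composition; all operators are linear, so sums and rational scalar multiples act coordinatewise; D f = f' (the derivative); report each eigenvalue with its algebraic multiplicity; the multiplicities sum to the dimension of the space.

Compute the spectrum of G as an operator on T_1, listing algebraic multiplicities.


λ = -11/2 (multiplicity 2), λ = -1 (multiplicity 1)

image of 1: -1
image of cos x: -(11/2)cos x
image of sin x: -(11/2)sin x
the matrix is diagonal; its diagonal is (-1, -11/2, -11/2)
for a triangular matrix the eigenvalues are the diagonal entries, with algebraic multiplicity their repetition count


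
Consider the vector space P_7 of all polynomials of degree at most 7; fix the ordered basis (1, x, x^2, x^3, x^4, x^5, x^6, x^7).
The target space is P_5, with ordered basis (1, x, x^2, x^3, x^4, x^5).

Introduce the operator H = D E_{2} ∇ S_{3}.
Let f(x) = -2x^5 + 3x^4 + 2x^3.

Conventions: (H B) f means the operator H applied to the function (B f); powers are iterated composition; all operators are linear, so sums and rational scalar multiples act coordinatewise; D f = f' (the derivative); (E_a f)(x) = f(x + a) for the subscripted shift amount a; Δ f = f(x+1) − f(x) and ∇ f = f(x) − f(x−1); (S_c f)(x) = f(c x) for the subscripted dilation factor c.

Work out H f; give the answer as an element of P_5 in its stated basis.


S_{3} f = -486x^5 + 243x^4 + 54x^3
∇ S_{3} f = -2430x^4 + 5832x^3 - 6156x^2 + 3240x - 675
E_{2} ∇ S_{3} f = -2430x^4 - 13608x^3 - 29484x^2 - 29160x - 11043
D (E_{2} ∇ S_{3}) f = -9720x^3 - 40824x^2 - 58968x - 29160

g(x) = -9720x^3 - 40824x^2 - 58968x - 29160


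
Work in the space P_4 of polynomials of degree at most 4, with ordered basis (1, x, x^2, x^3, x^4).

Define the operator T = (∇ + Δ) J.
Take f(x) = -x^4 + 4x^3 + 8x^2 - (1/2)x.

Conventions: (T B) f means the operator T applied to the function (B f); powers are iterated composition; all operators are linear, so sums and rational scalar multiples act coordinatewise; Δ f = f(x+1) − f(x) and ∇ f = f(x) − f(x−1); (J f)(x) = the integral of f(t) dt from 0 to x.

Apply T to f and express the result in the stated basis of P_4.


g(x) = -2x^4 + 8x^3 + 12x^2 + 7x + 74/15

J f = -(1/5)x^5 + x^4 + (8/3)x^3 - (1/4)x^2
∇ J f = -x^4 + 6x^3 - (7/2)x + 103/60
Δ J f = -x^4 + 2x^3 + 12x^2 + (21/2)x + 193/60
(∇ + Δ) J f = -2x^4 + 8x^3 + 12x^2 + 7x + 74/15


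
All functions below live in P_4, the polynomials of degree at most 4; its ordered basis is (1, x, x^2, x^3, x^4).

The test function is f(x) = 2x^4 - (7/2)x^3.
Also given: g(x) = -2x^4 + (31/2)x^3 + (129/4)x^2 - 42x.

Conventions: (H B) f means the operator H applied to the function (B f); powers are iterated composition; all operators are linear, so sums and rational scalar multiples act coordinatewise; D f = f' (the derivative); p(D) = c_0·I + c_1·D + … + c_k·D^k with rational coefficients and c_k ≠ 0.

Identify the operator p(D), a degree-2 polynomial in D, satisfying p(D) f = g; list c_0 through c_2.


c_0 = -1, c_1 = 3/2, c_2 = 2

D^0 f = 2x^4 - (7/2)x^3
D^1 f = 8x^3 - (21/2)x^2
D^2 f = 24x^2 - 21x
matching coefficients of g against c_0 f + c_1 Df + … from the top degree down determines the c_i
solution: c_0 = -1, c_1 = 3/2, c_2 = 2


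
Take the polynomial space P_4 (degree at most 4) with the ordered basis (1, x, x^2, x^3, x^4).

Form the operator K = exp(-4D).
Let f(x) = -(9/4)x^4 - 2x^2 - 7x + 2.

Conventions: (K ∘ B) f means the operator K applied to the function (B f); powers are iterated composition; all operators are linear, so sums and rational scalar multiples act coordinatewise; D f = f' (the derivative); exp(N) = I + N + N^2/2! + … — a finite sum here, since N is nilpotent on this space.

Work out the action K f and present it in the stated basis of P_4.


order-1 term: 36x^3 + 16x + 28
order-2 term: -216x^2 - 32
order-3 term: 576x
order-4 term: -576
the series for exp(-4D) f terminates at order 4
exp(-4D) f = -(9/4)x^4 + 36x^3 - 218x^2 + 585x - 578

g(x) = -(9/4)x^4 + 36x^3 - 218x^2 + 585x - 578


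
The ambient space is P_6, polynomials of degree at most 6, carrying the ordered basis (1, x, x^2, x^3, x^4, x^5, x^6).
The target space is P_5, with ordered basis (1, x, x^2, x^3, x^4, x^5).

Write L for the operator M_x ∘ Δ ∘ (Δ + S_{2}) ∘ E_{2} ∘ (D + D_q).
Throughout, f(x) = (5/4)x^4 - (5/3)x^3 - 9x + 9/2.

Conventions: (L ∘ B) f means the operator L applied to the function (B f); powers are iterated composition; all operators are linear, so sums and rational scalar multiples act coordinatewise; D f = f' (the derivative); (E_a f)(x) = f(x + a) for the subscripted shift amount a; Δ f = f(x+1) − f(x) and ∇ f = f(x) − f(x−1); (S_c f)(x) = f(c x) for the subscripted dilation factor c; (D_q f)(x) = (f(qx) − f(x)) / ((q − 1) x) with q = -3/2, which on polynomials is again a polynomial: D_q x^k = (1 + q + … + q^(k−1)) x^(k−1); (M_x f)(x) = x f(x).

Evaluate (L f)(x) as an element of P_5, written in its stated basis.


D f = 5x^3 - 5x^2 - 9
D_q f = -(65/32)x^3 - (35/12)x^2 - 9
(D + D_q) f = (95/32)x^3 - (95/12)x^2 - 18
E_{2} (D + D_q) f = (95/32)x^3 + (475/48)x^2 + (95/24)x - 311/12
Δ (E_{2} ∘ (D + D_q)) f = (285/32)x^2 + (2755/96)x + 1615/96
S_{2} (E_{2} ∘ (D + D_q)) f = (95/4)x^3 + (475/12)x^2 + (95/12)x - 311/12
(Δ + S_{2}) (E_{2} ∘ (D + D_q)) f = (95/4)x^3 + (4655/96)x^2 + (3515/96)x - 291/32
Δ (Δ + S_{2}) (E_{2} ∘ (D + D_q)) f = (285/4)x^2 + (8075/48)x + 5225/48
M_x Δ (Δ + S_{2}) (E_{2} ∘ (D + D_q)) f = (285/4)x^3 + (8075/48)x^2 + (5225/48)x

g(x) = (285/4)x^3 + (8075/48)x^2 + (5225/48)x


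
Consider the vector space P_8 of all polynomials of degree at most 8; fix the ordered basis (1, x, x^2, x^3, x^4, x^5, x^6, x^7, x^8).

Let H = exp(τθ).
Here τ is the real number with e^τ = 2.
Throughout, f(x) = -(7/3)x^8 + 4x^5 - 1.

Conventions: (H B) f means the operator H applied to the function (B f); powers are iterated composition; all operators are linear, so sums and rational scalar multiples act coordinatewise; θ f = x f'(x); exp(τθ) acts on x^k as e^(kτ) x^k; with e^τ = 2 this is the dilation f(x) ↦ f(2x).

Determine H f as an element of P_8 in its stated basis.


exp(τθ) x^k = e^(kτ) x^k; with e^τ = 2 this sends x^k to 2^k x^k
x^5 ↦ 32 x^5
x^8 ↦ 256 x^8
applying this coordinatewise to f: exp(τθ) f = -(1792/3)x^8 + 128x^5 - 1

the result is g(x) = -(1792/3)x^8 + 128x^5 - 1


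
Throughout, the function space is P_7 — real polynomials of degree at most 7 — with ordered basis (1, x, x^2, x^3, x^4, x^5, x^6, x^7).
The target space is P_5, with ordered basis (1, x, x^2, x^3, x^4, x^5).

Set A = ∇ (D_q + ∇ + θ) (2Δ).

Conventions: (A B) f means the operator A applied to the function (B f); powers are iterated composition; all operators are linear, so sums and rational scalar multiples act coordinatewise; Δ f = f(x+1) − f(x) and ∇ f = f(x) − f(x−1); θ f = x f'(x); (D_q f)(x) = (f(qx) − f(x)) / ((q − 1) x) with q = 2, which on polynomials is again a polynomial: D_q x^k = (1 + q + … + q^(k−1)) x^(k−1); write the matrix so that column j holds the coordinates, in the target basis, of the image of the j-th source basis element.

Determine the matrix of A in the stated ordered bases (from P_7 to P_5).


image of 1: 0
image of x: 0
image of x^2: 4
image of x^3: 24x + 24
image of x^4: 72x^2 + 136x - 36
image of x^5: 160x^3 + 510x^2 - 230x + 120
image of x^6: 300x^4 + 1608x^3 - 1002x^2 + 998x - 220
image of x^7: 504x^5 + 4620x^4 - 3752x^3 + 5208x^2 - 2100x + 504
each image's coordinates form column j of the matrix

the matrix is [[0, 0, 4, 24, -36, 120, -220, 504]; [0, 0, 0, 24, 136, -230, 998, -2100]; [0, 0, 0, 0, 72, 510, -1002, 5208]; [0, 0, 0, 0, 0, 160, 1608, -3752]; [0, 0, 0, 0, 0, 0, 300, 4620]; [0, 0, 0, 0, 0, 0, 0, 504]] (rows listed top to bottom)


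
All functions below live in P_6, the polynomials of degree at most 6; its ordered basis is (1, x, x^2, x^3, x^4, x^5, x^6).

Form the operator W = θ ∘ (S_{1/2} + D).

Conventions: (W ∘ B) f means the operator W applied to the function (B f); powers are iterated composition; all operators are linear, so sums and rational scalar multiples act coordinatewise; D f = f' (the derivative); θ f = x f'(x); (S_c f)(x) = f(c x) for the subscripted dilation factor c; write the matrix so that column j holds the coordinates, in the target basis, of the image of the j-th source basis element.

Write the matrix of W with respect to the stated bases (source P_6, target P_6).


the matrix is [[0, 0, 0, 0, 0, 0, 0]; [0, 1/2, 2, 0, 0, 0, 0]; [0, 0, 1/2, 6, 0, 0, 0]; [0, 0, 0, 3/8, 12, 0, 0]; [0, 0, 0, 0, 1/4, 20, 0]; [0, 0, 0, 0, 0, 5/32, 30]; [0, 0, 0, 0, 0, 0, 3/32]] (rows listed top to bottom)

image of 1: 0
image of x: (1/2)x
image of x^2: (1/2)x^2 + 2x
image of x^3: (3/8)x^3 + 6x^2
image of x^4: (1/4)x^4 + 12x^3
image of x^5: (5/32)x^5 + 20x^4
image of x^6: (3/32)x^6 + 30x^5
each image's coordinates form column j of the matrix


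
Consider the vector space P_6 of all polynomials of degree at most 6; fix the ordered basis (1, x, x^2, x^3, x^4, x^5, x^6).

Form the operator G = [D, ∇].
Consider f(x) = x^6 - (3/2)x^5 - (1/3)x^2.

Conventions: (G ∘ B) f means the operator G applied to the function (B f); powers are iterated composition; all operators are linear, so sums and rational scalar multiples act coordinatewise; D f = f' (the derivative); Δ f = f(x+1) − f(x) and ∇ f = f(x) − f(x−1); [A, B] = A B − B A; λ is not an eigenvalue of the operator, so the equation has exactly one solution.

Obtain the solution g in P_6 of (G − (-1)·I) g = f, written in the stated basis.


the result is g(x) = x^6 - (3/2)x^5 - (1/3)x^2

write g with unknown coordinates in the stated basis and equate coefficients in (G − (-1)·I) g = f
solving from the highest basis element down gives g = x^6 - (3/2)x^5 - (1/3)x^2
check: G g = 0
so G g − (-1)·g = x^6 - (3/2)x^5 - (1/3)x^2 = f ✓


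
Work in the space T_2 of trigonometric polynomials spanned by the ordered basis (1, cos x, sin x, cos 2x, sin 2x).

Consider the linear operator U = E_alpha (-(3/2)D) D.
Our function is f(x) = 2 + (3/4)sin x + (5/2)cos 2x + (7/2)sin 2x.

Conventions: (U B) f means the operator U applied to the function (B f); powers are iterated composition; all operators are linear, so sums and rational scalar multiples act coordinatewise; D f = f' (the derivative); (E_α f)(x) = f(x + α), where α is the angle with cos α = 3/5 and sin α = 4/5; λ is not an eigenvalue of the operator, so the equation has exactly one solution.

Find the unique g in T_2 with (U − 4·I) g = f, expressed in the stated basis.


write g with unknown coordinates in the stated basis and equate coefficients in (U − 4·I) g = f
solving from the highest basis element down gives g = -1/2 - (18/221)cos x - (93/442)sin x - (859/1636)cos 2x - (137/1636)sin 2x
check: U g = -(72/221)cos x - (81/884)sin x + (327/818)cos 2x + (2589/818)sin 2x
so U g − 4·g = 2 + (3/4)sin x + (5/2)cos 2x + (7/2)sin 2x = f ✓

g(x) = -1/2 - (18/221)cos x - (93/442)sin x - (859/1636)cos 2x - (137/1636)sin 2x


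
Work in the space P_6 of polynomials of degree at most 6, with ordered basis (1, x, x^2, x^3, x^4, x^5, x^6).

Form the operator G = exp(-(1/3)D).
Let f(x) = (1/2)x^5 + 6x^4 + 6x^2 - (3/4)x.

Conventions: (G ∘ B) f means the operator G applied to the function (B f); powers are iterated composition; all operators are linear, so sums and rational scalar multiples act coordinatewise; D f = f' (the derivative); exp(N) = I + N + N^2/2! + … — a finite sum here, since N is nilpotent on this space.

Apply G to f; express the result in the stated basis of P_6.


the result is g(x) = (1/2)x^5 + (31/6)x^4 - (67/9)x^3 + (265/27)x^2 - (1817/324)x + 961/972

order-1 term: -(5/6)x^4 - 8x^3 - 4x + 1/4
order-2 term: (5/9)x^3 + 4x^2 + 2/3
order-3 term: -(5/27)x^2 - (8/9)x
order-4 term: (5/162)x + 2/27
order-5 term: -1/486
the series for exp(-(1/3)D) f terminates at order 5
exp(-(1/3)D) f = (1/2)x^5 + (31/6)x^4 - (67/9)x^3 + (265/27)x^2 - (1817/324)x + 961/972


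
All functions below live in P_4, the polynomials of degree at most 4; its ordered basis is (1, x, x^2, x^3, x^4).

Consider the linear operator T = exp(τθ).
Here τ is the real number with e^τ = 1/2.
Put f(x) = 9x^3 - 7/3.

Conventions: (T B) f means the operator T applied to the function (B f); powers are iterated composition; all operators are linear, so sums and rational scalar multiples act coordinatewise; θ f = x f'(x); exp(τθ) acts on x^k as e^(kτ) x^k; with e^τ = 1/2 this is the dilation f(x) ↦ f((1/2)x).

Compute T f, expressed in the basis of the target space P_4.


exp(τθ) x^k = e^(kτ) x^k; with e^τ = 1/2 this sends x^k to (1/2)^k x^k
x^3 ↦ 1/8 x^3
applying this coordinatewise to f: exp(τθ) f = (9/8)x^3 - 7/3

the image equals g(x) = (9/8)x^3 - 7/3


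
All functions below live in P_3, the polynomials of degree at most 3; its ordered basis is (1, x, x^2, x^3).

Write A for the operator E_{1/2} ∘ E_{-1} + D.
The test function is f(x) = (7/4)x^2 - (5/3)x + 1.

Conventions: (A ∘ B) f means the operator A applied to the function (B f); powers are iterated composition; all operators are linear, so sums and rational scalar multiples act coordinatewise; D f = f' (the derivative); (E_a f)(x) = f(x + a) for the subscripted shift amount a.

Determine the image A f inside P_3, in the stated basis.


E_{-1} f = (7/4)x^2 - (31/6)x + 53/12
E_{1/2} E_{-1} f = (7/4)x^2 - (41/12)x + 109/48
D f = (7/2)x - 5/3
(E_{1/2} ∘ E_{-1} + D) f = (7/4)x^2 + (1/12)x + 29/48

the result is g(x) = (7/4)x^2 + (1/12)x + 29/48


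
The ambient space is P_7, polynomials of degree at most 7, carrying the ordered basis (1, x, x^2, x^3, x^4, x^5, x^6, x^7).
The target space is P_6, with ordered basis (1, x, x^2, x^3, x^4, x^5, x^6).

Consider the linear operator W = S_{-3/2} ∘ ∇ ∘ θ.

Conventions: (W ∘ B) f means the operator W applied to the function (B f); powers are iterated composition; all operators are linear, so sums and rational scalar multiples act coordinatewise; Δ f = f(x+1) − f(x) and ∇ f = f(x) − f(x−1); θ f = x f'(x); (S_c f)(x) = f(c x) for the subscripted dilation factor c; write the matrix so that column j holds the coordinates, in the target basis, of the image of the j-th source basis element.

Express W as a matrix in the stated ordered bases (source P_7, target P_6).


image of 1: 0
image of x: 1
image of x^2: -6x - 2
image of x^3: (81/4)x^2 + (27/2)x + 3
image of x^4: -54x^3 - 54x^2 - 24x - 4
image of x^5: (2025/16)x^4 + (675/4)x^3 + (225/2)x^2 + (75/2)x + 5
image of x^6: -(2187/8)x^5 - (3645/8)x^4 - 405x^3 - (405/2)x^2 - 54x - 6
image of x^7: (35721/64)x^6 + (35721/32)x^5 + (19845/16)x^4 + (6615/8)x^3 + (1323/4)x^2 + (147/2)x + 7
each image's coordinates form column j of the matrix

the matrix is [[0, 1, -2, 3, -4, 5, -6, 7]; [0, 0, -6, 27/2, -24, 75/2, -54, 147/2]; [0, 0, 0, 81/4, -54, 225/2, -405/2, 1323/4]; [0, 0, 0, 0, -54, 675/4, -405, 6615/8]; [0, 0, 0, 0, 0, 2025/16, -3645/8, 19845/16]; [0, 0, 0, 0, 0, 0, -2187/8, 35721/32]; [0, 0, 0, 0, 0, 0, 0, 35721/64]] (rows listed top to bottom)


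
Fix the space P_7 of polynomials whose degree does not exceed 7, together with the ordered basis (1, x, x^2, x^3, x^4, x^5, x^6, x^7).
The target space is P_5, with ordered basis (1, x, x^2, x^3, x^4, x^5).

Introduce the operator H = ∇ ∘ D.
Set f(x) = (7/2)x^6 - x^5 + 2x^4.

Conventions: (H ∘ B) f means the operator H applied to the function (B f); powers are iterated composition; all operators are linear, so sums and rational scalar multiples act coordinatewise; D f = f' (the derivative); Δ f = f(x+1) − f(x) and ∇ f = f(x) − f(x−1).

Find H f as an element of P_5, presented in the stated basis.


g(x) = 105x^4 - 230x^3 + 264x^2 - 149x + 34

D f = 21x^5 - 5x^4 + 8x^3
∇ D f = 105x^4 - 230x^3 + 264x^2 - 149x + 34


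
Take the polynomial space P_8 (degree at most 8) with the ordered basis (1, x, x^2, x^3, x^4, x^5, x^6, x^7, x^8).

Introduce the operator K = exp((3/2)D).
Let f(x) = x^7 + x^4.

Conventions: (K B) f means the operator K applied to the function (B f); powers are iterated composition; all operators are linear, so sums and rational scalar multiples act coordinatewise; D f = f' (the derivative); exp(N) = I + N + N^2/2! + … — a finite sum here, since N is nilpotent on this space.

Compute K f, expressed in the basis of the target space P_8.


g(x) = x^7 + (21/2)x^6 + (189/4)x^5 + (953/8)x^4 + (2931/16)x^3 + (5535/32)x^2 + (5967/64)x + 2835/128

order-1 term: (21/2)x^6 + 6x^3
order-2 term: (189/4)x^5 + (27/2)x^2
order-3 term: (945/8)x^4 + (27/2)x
order-4 term: (2835/16)x^3 + 81/16
order-5 term: (5103/32)x^2
order-6 term: (5103/64)x
order-7 term: 2187/128
the series for exp((3/2)D) f terminates at order 7
exp((3/2)D) f = x^7 + (21/2)x^6 + (189/4)x^5 + (953/8)x^4 + (2931/16)x^3 + (5535/32)x^2 + (5967/64)x + 2835/128


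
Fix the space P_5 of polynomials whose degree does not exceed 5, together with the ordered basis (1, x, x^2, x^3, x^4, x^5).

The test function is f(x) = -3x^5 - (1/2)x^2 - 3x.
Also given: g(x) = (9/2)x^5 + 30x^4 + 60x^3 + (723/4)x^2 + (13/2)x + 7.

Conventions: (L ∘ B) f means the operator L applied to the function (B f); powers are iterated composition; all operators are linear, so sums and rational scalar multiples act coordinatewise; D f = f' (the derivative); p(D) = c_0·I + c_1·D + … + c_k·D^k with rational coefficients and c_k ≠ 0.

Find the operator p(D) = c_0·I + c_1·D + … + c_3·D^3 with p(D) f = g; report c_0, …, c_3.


D^0 f = -3x^5 - (1/2)x^2 - 3x
D^1 f = -15x^4 - x - 3
D^2 f = -60x^3 - 1
D^3 f = -180x^2
matching coefficients of g against c_0 f + c_1 Df + … from the top degree down determines the c_i
solution: c_0 = -3/2, c_1 = -2, c_2 = -1, c_3 = -1

p(D) = -(3/2)·I − 2·D − D^2 − D^3, i.e. c_0 = -3/2, c_1 = -2, c_2 = -1, c_3 = -1


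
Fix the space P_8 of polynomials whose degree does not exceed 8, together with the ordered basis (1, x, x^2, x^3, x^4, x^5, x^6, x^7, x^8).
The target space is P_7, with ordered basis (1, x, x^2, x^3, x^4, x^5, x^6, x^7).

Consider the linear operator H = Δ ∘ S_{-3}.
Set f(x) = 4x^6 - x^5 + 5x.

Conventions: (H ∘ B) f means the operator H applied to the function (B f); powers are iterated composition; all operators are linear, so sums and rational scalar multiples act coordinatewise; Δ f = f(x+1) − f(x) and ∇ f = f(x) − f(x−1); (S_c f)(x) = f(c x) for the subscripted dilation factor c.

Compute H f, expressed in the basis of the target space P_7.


S_{-3} f = 2916x^6 + 243x^5 - 15x
Δ S_{-3} f = 17496x^5 + 44955x^4 + 60750x^3 + 46170x^2 + 18711x + 3144

the image equals g(x) = 17496x^5 + 44955x^4 + 60750x^3 + 46170x^2 + 18711x + 3144


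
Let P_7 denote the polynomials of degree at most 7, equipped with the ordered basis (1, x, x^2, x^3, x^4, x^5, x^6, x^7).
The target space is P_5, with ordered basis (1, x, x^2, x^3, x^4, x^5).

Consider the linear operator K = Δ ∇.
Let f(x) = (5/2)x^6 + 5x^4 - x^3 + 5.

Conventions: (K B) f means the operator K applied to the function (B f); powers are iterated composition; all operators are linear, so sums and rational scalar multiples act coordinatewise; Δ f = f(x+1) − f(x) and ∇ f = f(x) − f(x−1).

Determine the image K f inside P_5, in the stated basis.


∇ f = 15x^5 - (75/2)x^4 + 70x^3 - (141/2)x^2 + 38x - 17/2
Δ ∇ f = 75x^4 + 135x^2 - 6x + 15

g(x) = 75x^4 + 135x^2 - 6x + 15


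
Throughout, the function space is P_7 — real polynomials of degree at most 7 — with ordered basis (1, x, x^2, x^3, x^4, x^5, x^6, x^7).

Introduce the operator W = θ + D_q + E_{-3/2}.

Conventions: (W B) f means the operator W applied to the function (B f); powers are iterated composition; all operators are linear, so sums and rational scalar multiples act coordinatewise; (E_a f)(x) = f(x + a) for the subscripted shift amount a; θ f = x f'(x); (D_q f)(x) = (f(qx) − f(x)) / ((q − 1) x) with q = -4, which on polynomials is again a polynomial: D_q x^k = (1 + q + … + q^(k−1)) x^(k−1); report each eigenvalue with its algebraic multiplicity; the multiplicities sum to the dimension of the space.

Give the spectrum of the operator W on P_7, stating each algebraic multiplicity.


λ = 1 (multiplicity 1), λ = 2 (multiplicity 1), λ = 3 (multiplicity 1), λ = 4 (multiplicity 1), λ = 5 (multiplicity 1), λ = 6 (multiplicity 1), λ = 7 (multiplicity 1), λ = 8 (multiplicity 1)

image of 1: 1
image of x: 2x - 1/2
image of x^2: 3x^2 - 6x + 9/4
image of x^3: 4x^3 + (17/2)x^2 + (27/4)x - 27/8
image of x^4: 5x^4 - 57x^3 + (27/2)x^2 - (27/2)x + 81/16
image of x^5: 6x^5 + (395/2)x^4 + (45/2)x^3 - (135/4)x^2 + (405/16)x - 243/32
image of x^6: 7x^6 - 828x^5 + (135/4)x^4 - (135/2)x^3 + (1215/16)x^2 - (729/16)x + 729/64
image of x^7: 8x^7 + (6533/2)x^6 + (189/4)x^5 - (945/8)x^4 + (2835/16)x^3 - (5103/32)x^2 + (5103/64)x - 2187/128
the matrix is upper triangular; its diagonal is (1, 2, 3, 4, 5, 6, 7, 8)
for a triangular matrix the eigenvalues are the diagonal entries, with algebraic multiplicity their repetition count


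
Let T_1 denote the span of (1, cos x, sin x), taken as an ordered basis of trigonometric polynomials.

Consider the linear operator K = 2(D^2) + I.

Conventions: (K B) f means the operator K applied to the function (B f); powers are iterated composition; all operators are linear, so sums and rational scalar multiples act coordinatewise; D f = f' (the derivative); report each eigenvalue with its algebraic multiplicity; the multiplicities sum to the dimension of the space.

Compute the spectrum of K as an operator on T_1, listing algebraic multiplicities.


image of 1: 1
image of cos x: -cos x
image of sin x: -sin x
the matrix is diagonal; its diagonal is (1, -1, -1)
for a triangular matrix the eigenvalues are the diagonal entries, with algebraic multiplicity their repetition count

λ = -1 (multiplicity 2), λ = 1 (multiplicity 1)


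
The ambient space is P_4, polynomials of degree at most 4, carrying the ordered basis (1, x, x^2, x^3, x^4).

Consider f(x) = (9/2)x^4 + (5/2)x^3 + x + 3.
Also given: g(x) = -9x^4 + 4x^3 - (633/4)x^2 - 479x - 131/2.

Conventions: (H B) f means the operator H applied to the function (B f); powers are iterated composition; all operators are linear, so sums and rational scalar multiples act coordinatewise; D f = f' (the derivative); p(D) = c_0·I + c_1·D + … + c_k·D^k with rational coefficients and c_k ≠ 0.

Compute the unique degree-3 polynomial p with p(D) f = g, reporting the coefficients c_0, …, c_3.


D^0 f = (9/2)x^4 + (5/2)x^3 + x + 3
D^1 f = 18x^3 + (15/2)x^2 + 1
D^2 f = 54x^2 + 15x
D^3 f = 108x + 15
matching coefficients of g against c_0 f + c_1 Df + … from the top degree down determines the c_i
solution: c_0 = -2, c_1 = 1/2, c_2 = -3, c_3 = -4

c_0 = -2, c_1 = 1/2, c_2 = -3, c_3 = -4


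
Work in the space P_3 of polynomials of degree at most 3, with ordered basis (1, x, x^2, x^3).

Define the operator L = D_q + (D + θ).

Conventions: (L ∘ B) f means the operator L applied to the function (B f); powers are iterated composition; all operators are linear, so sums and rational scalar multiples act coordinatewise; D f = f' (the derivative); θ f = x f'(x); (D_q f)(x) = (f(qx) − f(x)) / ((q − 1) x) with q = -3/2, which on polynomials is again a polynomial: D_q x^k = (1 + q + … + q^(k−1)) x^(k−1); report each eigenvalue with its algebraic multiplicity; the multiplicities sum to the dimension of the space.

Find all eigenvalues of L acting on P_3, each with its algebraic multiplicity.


λ = 0 (multiplicity 1), λ = 1 (multiplicity 1), λ = 2 (multiplicity 1), λ = 3 (multiplicity 1)

image of 1: 0
image of x: x + 2
image of x^2: 2x^2 + (3/2)x
image of x^3: 3x^3 + (19/4)x^2
the matrix is upper triangular; its diagonal is (0, 1, 2, 3)
for a triangular matrix the eigenvalues are the diagonal entries, with algebraic multiplicity their repetition count


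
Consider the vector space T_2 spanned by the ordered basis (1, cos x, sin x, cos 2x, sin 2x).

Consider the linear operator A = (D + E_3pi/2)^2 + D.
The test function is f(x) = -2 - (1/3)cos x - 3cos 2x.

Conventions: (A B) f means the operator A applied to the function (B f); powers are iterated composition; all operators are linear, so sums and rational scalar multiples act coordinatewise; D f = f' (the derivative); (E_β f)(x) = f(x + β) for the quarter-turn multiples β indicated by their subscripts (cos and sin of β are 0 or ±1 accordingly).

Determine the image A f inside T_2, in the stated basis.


D f = (1/3)sin x + 6sin 2x
E_3pi/2 f = -2 - (1/3)sin x + 3cos 2x
(D + E_3pi/2) f = -2 + 3cos 2x + 6sin 2x
D (D + E_3pi/2) f = 12cos 2x - 6sin 2x
E_3pi/2 (D + E_3pi/2) f = -2 - 3cos 2x - 6sin 2x
(D + E_3pi/2) (D + E_3pi/2) f = -2 + 9cos 2x - 12sin 2x
D f = (1/3)sin x + 6sin 2x
((D + E_3pi/2)^2 + D) f = -2 + (1/3)sin x + 9cos 2x - 6sin 2x

the image equals g(x) = -2 + (1/3)sin x + 9cos 2x - 6sin 2x


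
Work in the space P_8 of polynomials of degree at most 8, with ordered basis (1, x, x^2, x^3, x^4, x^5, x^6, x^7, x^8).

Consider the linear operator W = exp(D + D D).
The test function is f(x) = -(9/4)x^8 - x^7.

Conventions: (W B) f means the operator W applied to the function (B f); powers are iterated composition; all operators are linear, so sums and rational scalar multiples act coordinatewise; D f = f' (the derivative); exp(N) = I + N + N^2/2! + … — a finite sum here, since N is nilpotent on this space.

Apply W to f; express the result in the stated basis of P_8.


order-1 term: -18x^7 - 133x^6 - 42x^5
order-2 term: -63x^6 - 777x^5 - 2100x^4 - 420x^3
order-3 term: -126x^5 - 1925x^4 - 7980x^3 - 8820x^2 - 840x
order-4 term: -(315/2)x^4 - 2555x^3 - 11760x^2 - 16380x - 4620
order-5 term: -126x^3 - 1911x^2 - 7770x - 7980
order-6 term: -63x^2 - 763x - 1932
order-7 term: -18x - 127
order-8 term: -9/4
the series for exp(D + D D) f terminates at order 8
exp(D + D D) f = -(9/4)x^8 - 19x^7 - 196x^6 - 945x^5 - (8365/2)x^4 - 11081x^3 - 22554x^2 - 25771x - 58645/4

the result is g(x) = -(9/4)x^8 - 19x^7 - 196x^6 - 945x^5 - (8365/2)x^4 - 11081x^3 - 22554x^2 - 25771x - 58645/4


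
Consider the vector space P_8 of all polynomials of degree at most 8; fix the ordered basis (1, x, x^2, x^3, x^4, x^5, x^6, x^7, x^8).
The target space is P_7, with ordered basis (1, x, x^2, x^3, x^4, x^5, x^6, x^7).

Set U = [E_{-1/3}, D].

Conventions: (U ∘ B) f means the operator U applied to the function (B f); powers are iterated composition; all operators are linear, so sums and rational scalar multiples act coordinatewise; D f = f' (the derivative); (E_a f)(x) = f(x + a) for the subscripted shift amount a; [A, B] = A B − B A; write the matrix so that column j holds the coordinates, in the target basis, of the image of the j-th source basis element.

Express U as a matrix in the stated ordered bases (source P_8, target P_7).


image of 1: 0
image of x: 0
image of x^2: 0
image of x^3: 0
image of x^4: 0
image of x^5: 0
image of x^6: 0
image of x^7: 0
image of x^8: 0
each image's coordinates form column j of the matrix

the matrix is [[0, 0, 0, 0, 0, 0, 0, 0, 0]; [0, 0, 0, 0, 0, 0, 0, 0, 0]; [0, 0, 0, 0, 0, 0, 0, 0, 0]; [0, 0, 0, 0, 0, 0, 0, 0, 0]; [0, 0, 0, 0, 0, 0, 0, 0, 0]; [0, 0, 0, 0, 0, 0, 0, 0, 0]; [0, 0, 0, 0, 0, 0, 0, 0, 0]; [0, 0, 0, 0, 0, 0, 0, 0, 0]] (rows listed top to bottom)


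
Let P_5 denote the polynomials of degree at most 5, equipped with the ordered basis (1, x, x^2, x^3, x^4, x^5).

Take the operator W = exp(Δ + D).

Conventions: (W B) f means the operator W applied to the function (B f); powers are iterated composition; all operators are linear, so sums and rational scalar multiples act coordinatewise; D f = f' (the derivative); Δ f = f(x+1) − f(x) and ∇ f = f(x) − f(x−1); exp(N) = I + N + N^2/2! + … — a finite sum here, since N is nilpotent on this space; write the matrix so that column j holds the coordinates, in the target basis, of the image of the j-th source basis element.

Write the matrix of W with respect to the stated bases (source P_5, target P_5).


image of 1: 1
image of x: x + 2
image of x^2: x^2 + 4x + 5
image of x^3: x^3 + 6x^2 + 15x + 15
image of x^4: x^4 + 8x^3 + 30x^2 + 60x + 52
image of x^5: x^5 + 10x^4 + 50x^3 + 150x^2 + 260x + 203
each image's coordinates form column j of the matrix

the matrix is [[1, 2, 5, 15, 52, 203]; [0, 1, 4, 15, 60, 260]; [0, 0, 1, 6, 30, 150]; [0, 0, 0, 1, 8, 50]; [0, 0, 0, 0, 1, 10]; [0, 0, 0, 0, 0, 1]] (rows listed top to bottom)


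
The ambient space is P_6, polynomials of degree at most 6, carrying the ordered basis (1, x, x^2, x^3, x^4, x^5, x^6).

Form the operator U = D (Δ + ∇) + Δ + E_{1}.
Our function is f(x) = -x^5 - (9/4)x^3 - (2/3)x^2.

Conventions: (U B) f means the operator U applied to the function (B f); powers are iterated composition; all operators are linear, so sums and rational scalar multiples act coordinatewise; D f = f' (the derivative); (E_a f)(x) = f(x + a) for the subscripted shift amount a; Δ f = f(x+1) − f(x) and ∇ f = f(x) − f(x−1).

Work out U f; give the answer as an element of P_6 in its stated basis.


Δ f = -5x^4 - 10x^3 - (67/4)x^2 - (157/12)x - 47/12
∇ f = -5x^4 + 10x^3 - (67/4)x^2 + (125/12)x - 31/12
(Δ + ∇) f = -10x^4 - (67/2)x^2 - (8/3)x - 13/2
D (Δ + ∇) f = -40x^3 - 67x - 8/3
Δ f = -5x^4 - 10x^3 - (67/4)x^2 - (157/12)x - 47/12
E_{1} f = -x^5 - 5x^4 - (49/4)x^3 - (209/12)x^2 - (157/12)x - 47/12
(D (Δ + ∇) + Δ + E_{1}) f = -x^5 - 10x^4 - (249/4)x^3 - (205/6)x^2 - (559/6)x - 21/2

g(x) = -x^5 - 10x^4 - (249/4)x^3 - (205/6)x^2 - (559/6)x - 21/2


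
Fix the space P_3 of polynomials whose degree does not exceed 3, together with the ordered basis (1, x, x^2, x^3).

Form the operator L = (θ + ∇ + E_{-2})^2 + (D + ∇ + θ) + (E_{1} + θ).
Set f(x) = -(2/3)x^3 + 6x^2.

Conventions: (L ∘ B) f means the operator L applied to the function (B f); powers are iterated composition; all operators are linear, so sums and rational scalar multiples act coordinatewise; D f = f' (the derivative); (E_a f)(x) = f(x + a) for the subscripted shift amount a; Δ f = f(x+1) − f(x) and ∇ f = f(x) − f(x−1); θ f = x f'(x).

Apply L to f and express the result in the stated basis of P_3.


θ f = -2x^3 + 12x^2
∇ f = -2x^2 + 14x - 20/3
E_{-2} f = -(2/3)x^3 + 10x^2 - 32x + 88/3
(θ + ∇ + E_{-2}) f = -(8/3)x^3 + 20x^2 - 18x + 68/3
θ (θ + ∇ + E_{-2}) f = -8x^3 + 40x^2 - 18x
∇ (θ + ∇ + E_{-2}) f = -8x^2 + 48x - 122/3
E_{-2} (θ + ∇ + E_{-2}) f = -(8/3)x^3 + 36x^2 - 130x + 160
(θ + ∇ + E_{-2}) (θ + ∇ + E_{-2}) f = -(32/3)x^3 + 68x^2 - 100x + 358/3
D f = -2x^2 + 12x
∇ f = -2x^2 + 14x - 20/3
θ f = -2x^3 + 12x^2
(D + ∇ + θ) f = -2x^3 + 8x^2 + 26x - 20/3
E_{1} f = -(2/3)x^3 + 4x^2 + 10x + 16/3
θ f = -2x^3 + 12x^2
(E_{1} + θ) f = -(8/3)x^3 + 16x^2 + 10x + 16/3
((θ + ∇ + E_{-2})^2 + (D + ∇ + θ) + (E_{1} + θ)) f = -(46/3)x^3 + 92x^2 - 64x + 118

g(x) = -(46/3)x^3 + 92x^2 - 64x + 118
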